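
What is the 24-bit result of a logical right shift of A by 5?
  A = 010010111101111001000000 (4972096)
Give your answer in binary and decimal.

Logical shift right by 5: drop the bottom 5 bit(s), prepend 5 zero(s) on the left.
  010010111101111001000000  ->  keep [0100101111011110010], discard [00000], prepend 00000
= 000000100101111011110010

Answer: 000000100101111011110010 (155378)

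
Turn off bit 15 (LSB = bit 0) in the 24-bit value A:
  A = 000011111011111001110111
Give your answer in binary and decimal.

Mask = ~(1 << 15) = 111111110111111111111111
Bit 15 of A is 1, so AND-ing with the mask clears it to 0.
  000011111011111001110111
& 111111110111111111111111
--------------------------
  000011110011111001110111

Answer: 000011110011111001110111 (999031)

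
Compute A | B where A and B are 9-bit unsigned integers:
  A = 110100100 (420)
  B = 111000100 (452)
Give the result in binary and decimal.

Apply | to each column (1 where either bit is 1):
  110100100
| 111000100
-----------
  111100100

Answer: 111100100 (484)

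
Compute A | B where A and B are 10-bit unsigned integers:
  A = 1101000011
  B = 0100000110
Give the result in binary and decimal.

Apply | to each column (1 where either bit is 1):
  1101000011
| 0100000110
------------
  1101000111

Answer: 1101000111 (839)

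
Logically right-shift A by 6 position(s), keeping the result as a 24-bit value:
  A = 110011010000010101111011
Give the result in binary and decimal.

Logical shift right by 6: drop the bottom 6 bit(s), prepend 6 zero(s) on the left.
  110011010000010101111011  ->  keep [110011010000010101], discard [111011], prepend 000000
= 000000110011010000010101

Answer: 000000110011010000010101 (209941)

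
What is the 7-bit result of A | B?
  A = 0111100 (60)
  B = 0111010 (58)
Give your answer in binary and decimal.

Apply | to each column (1 where either bit is 1):
  0111100
| 0111010
---------
  0111110

Answer: 0111110 (62)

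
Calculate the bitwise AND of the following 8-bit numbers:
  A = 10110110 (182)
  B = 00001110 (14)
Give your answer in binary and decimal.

Apply & to each column (1 only where both bits are 1):
  10110110
& 00001110
----------
  00000110

Answer: 00000110 (6)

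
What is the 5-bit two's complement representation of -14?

1. Binary of +14:  01110
2. Invert bits:     10001
3. Add 1:           10010

Answer: 10010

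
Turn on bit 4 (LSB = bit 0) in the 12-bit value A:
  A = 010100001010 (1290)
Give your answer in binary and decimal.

Mask = 1 << 4 = 000000010000
Bit 4 of A is 0, so OR-ing with the mask flips it to 1.
  010100001010
| 000000010000
--------------
  010100011010

Answer: 010100011010 (1306)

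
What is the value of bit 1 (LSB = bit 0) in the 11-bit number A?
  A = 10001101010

Bit 1 is the 2nd from the right.
  10001101010
           ^
That bit is 1.

Answer: 1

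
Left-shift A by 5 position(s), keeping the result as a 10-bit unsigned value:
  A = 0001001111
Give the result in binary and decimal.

Shift left by 5: drop the top 5 bit(s), append 5 zero(s) on the right.
  0001001111  ->  discard [00010], keep [01111], append 00000
= 0111100000

Answer: 0111100000 (480)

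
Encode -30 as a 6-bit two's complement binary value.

1. Binary of +30:  011110
2. Invert bits:     100001
3. Add 1:           100010

Answer: 100010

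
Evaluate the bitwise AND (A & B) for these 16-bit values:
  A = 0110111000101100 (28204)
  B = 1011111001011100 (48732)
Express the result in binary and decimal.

Apply & to each column (1 only where both bits are 1):
  0110111000101100
& 1011111001011100
------------------
  0010111000001100

Answer: 0010111000001100 (11788)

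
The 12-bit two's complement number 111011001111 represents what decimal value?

MSB is 1, so the value is negative. Find the magnitude:
1. Invert bits:  000100110000
2. Add 1:        000100110001  = 305
3. Apply sign:   -305

Answer: -305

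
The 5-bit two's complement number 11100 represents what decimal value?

MSB is 1, so the value is negative. Find the magnitude:
1. Invert bits:  00011
2. Add 1:        00100  = 4
3. Apply sign:   -4

Answer: -4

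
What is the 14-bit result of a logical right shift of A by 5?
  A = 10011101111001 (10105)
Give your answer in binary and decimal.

Logical shift right by 5: drop the bottom 5 bit(s), prepend 5 zero(s) on the left.
  10011101111001  ->  keep [100111011], discard [11001], prepend 00000
= 00000100111011

Answer: 00000100111011 (315)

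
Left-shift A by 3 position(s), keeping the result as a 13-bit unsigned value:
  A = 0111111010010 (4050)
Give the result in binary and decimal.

Shift left by 3: drop the top 3 bit(s), append 3 zero(s) on the right.
  0111111010010  ->  discard [011], keep [1111010010], append 000
= 1111010010000

Answer: 1111010010000 (7824)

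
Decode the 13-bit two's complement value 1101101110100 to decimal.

MSB is 1, so the value is negative. Find the magnitude:
1. Invert bits:  0010010001011
2. Add 1:        0010010001100  = 1164
3. Apply sign:   -1164

Answer: -1164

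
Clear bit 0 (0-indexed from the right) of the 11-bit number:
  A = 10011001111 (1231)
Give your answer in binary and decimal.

Mask = ~(1 << 0) = 11111111110
Bit 0 of A is 1, so AND-ing with the mask clears it to 0.
  10011001111
& 11111111110
-------------
  10011001110

Answer: 10011001110 (1230)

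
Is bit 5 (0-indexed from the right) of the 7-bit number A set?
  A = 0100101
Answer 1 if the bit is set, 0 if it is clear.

Bit 5 is the 6th from the right.
  0100101
   ^
That bit is 1.

Answer: 1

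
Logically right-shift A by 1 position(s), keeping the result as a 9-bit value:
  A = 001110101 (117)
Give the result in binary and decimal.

Logical shift right by 1: drop the bottom 1 bit(s), prepend 1 zero(s) on the left.
  001110101  ->  keep [00111010], discard [1], prepend 0
= 000111010

Answer: 000111010 (58)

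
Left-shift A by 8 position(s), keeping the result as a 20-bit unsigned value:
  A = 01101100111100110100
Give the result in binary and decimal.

Shift left by 8: drop the top 8 bit(s), append 8 zero(s) on the right.
  01101100111100110100  ->  discard [01101100], keep [111100110100], append 00000000
= 11110011010000000000

Answer: 11110011010000000000 (996352)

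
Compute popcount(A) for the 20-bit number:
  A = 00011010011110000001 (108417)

00011010011110000001
1-bits at positions (from bit 0 = LSB): 0, 7, 8, 9, 10, 13, 15, 16
Count = 8

Answer: 8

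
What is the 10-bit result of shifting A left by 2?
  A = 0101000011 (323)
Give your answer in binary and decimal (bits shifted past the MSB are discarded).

Shift left by 2: drop the top 2 bit(s), append 2 zero(s) on the right.
  0101000011  ->  discard [01], keep [01000011], append 00
= 0100001100

Answer: 0100001100 (268)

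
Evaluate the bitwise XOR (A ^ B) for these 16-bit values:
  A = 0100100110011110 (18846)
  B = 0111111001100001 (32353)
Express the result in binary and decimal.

Apply ^ to each column (1 where bits differ):
  0100100110011110
^ 0111111001100001
------------------
  0011011111111111

Answer: 0011011111111111 (14335)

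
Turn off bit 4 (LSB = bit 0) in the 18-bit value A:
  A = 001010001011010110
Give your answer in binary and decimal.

Mask = ~(1 << 4) = 111111111111101111
Bit 4 of A is 1, so AND-ing with the mask clears it to 0.
  001010001011010110
& 111111111111101111
--------------------
  001010001011000110

Answer: 001010001011000110 (41670)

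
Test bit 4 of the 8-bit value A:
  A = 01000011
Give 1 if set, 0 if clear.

Bit 4 is the 5th from the right.
  01000011
     ^
That bit is 0.

Answer: 0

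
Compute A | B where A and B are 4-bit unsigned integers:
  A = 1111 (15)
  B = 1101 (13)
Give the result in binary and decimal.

Apply | to each column (1 where either bit is 1):
  1111
| 1101
------
  1111

Answer: 1111 (15)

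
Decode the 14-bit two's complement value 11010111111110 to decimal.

MSB is 1, so the value is negative. Find the magnitude:
1. Invert bits:  00101000000001
2. Add 1:        00101000000010  = 2562
3. Apply sign:   -2562

Answer: -2562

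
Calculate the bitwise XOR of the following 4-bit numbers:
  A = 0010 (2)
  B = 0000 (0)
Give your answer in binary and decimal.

Apply ^ to each column (1 where bits differ):
  0010
^ 0000
------
  0010

Answer: 0010 (2)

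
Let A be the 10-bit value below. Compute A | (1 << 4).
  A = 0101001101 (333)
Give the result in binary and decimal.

Mask = 1 << 4 = 0000010000
Bit 4 of A is 0, so OR-ing with the mask flips it to 1.
  0101001101
| 0000010000
------------
  0101011101

Answer: 0101011101 (349)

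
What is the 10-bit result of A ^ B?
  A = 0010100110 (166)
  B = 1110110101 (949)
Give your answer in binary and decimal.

Apply ^ to each column (1 where bits differ):
  0010100110
^ 1110110101
------------
  1100010011

Answer: 1100010011 (787)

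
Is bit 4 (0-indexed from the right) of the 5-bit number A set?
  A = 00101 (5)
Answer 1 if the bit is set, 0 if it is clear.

Bit 4 is the 5th from the right.
  00101
  ^
That bit is 0.

Answer: 0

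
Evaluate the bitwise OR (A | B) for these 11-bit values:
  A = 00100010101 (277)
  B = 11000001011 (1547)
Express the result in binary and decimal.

Apply | to each column (1 where either bit is 1):
  00100010101
| 11000001011
-------------
  11100011111

Answer: 11100011111 (1823)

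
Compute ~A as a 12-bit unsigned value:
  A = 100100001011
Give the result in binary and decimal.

Flip each bit (0->1, 1->0):
  100100001011
  011011110100

Answer: 011011110100 (1780)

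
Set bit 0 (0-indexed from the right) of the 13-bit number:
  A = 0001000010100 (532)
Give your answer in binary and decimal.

Mask = 1 << 0 = 0000000000001
Bit 0 of A is 0, so OR-ing with the mask flips it to 1.
  0001000010100
| 0000000000001
---------------
  0001000010101

Answer: 0001000010101 (533)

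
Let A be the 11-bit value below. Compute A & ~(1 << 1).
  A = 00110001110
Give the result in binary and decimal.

Mask = ~(1 << 1) = 11111111101
Bit 1 of A is 1, so AND-ing with the mask clears it to 0.
  00110001110
& 11111111101
-------------
  00110001100

Answer: 00110001100 (396)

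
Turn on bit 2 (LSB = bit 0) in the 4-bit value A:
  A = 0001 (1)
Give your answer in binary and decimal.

Mask = 1 << 2 = 0100
Bit 2 of A is 0, so OR-ing with the mask flips it to 1.
  0001
| 0100
------
  0101

Answer: 0101 (5)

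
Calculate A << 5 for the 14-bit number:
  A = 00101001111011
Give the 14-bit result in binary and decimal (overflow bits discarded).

Shift left by 5: drop the top 5 bit(s), append 5 zero(s) on the right.
  00101001111011  ->  discard [00101], keep [001111011], append 00000
= 00111101100000

Answer: 00111101100000 (3936)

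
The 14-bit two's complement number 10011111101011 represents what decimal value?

MSB is 1, so the value is negative. Find the magnitude:
1. Invert bits:  01100000010100
2. Add 1:        01100000010101  = 6165
3. Apply sign:   -6165

Answer: -6165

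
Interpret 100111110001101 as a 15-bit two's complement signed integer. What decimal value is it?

MSB is 1, so the value is negative. Find the magnitude:
1. Invert bits:  011000001110010
2. Add 1:        011000001110011  = 12403
3. Apply sign:   -12403

Answer: -12403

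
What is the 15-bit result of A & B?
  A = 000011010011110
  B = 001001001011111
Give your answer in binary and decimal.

Apply & to each column (1 only where both bits are 1):
  000011010011110
& 001001001011111
-----------------
  000001000011110

Answer: 000001000011110 (542)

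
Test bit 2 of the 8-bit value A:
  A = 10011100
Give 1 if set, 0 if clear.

Bit 2 is the 3rd from the right.
  10011100
       ^
That bit is 1.

Answer: 1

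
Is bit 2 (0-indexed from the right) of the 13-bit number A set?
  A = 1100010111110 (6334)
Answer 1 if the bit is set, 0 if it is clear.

Bit 2 is the 3rd from the right.
  1100010111110
            ^
That bit is 1.

Answer: 1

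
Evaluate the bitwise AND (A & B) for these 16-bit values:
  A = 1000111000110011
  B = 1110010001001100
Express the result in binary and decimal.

Apply & to each column (1 only where both bits are 1):
  1000111000110011
& 1110010001001100
------------------
  1000010000000000

Answer: 1000010000000000 (33792)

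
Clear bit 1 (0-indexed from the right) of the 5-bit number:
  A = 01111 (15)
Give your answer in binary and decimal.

Mask = ~(1 << 1) = 11101
Bit 1 of A is 1, so AND-ing with the mask clears it to 0.
  01111
& 11101
-------
  01101

Answer: 01101 (13)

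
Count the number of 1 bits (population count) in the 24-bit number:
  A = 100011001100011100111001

100011001100011100111001
1-bits at positions (from bit 0 = LSB): 0, 3, 4, 5, 8, 9, 10, 14, 15, 18, 19, 23
Count = 12

Answer: 12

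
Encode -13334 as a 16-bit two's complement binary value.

1. Binary of +13334:  0011010000010110
2. Invert bits:     1100101111101001
3. Add 1:           1100101111101010

Answer: 1100101111101010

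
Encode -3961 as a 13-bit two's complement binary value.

1. Binary of +3961:  0111101111001
2. Invert bits:     1000010000110
3. Add 1:           1000010000111

Answer: 1000010000111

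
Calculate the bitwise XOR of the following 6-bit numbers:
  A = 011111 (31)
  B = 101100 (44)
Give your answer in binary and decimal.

Apply ^ to each column (1 where bits differ):
  011111
^ 101100
--------
  110011

Answer: 110011 (51)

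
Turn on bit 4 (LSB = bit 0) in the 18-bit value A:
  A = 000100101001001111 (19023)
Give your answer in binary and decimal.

Mask = 1 << 4 = 000000000000010000
Bit 4 of A is 0, so OR-ing with the mask flips it to 1.
  000100101001001111
| 000000000000010000
--------------------
  000100101001011111

Answer: 000100101001011111 (19039)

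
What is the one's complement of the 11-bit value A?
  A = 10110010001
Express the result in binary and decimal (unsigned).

Flip each bit (0->1, 1->0):
  10110010001
  01001101110

Answer: 01001101110 (622)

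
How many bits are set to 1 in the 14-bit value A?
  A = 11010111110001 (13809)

11010111110001
1-bits at positions (from bit 0 = LSB): 0, 4, 5, 6, 7, 8, 10, 12, 13
Count = 9

Answer: 9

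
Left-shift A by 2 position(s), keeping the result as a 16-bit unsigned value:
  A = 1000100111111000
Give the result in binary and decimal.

Shift left by 2: drop the top 2 bit(s), append 2 zero(s) on the right.
  1000100111111000  ->  discard [10], keep [00100111111000], append 00
= 0010011111100000

Answer: 0010011111100000 (10208)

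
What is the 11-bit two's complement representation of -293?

1. Binary of +293:  00100100101
2. Invert bits:     11011011010
3. Add 1:           11011011011

Answer: 11011011011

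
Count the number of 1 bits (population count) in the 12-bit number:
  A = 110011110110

110011110110
1-bits at positions (from bit 0 = LSB): 1, 2, 4, 5, 6, 7, 10, 11
Count = 8

Answer: 8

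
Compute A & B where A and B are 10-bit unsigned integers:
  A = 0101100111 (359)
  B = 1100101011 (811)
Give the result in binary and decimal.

Apply & to each column (1 only where both bits are 1):
  0101100111
& 1100101011
------------
  0100100011

Answer: 0100100011 (291)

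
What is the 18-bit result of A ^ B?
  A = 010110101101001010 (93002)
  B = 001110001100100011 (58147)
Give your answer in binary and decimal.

Apply ^ to each column (1 where bits differ):
  010110101101001010
^ 001110001100100011
--------------------
  011000100001101001

Answer: 011000100001101001 (100457)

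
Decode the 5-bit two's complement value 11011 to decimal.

MSB is 1, so the value is negative. Find the magnitude:
1. Invert bits:  00100
2. Add 1:        00101  = 5
3. Apply sign:   -5

Answer: -5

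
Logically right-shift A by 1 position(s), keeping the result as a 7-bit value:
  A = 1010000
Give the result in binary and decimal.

Logical shift right by 1: drop the bottom 1 bit(s), prepend 1 zero(s) on the left.
  1010000  ->  keep [101000], discard [0], prepend 0
= 0101000

Answer: 0101000 (40)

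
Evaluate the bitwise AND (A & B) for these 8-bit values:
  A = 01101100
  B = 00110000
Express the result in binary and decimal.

Apply & to each column (1 only where both bits are 1):
  01101100
& 00110000
----------
  00100000

Answer: 00100000 (32)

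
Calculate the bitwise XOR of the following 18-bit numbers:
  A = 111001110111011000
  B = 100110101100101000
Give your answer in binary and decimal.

Apply ^ to each column (1 where bits differ):
  111001110111011000
^ 100110101100101000
--------------------
  011111011011110000

Answer: 011111011011110000 (128752)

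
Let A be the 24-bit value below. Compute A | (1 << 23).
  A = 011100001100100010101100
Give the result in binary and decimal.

Mask = 1 << 23 = 100000000000000000000000
Bit 23 of A is 0, so OR-ing with the mask flips it to 1.
  011100001100100010101100
| 100000000000000000000000
--------------------------
  111100001100100010101100

Answer: 111100001100100010101100 (15780012)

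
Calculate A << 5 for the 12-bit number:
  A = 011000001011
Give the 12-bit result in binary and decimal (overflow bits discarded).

Shift left by 5: drop the top 5 bit(s), append 5 zero(s) on the right.
  011000001011  ->  discard [01100], keep [0001011], append 00000
= 000101100000

Answer: 000101100000 (352)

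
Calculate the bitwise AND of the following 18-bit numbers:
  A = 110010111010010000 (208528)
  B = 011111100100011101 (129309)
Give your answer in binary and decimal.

Apply & to each column (1 only where both bits are 1):
  110010111010010000
& 011111100100011101
--------------------
  010010100000010000

Answer: 010010100000010000 (75792)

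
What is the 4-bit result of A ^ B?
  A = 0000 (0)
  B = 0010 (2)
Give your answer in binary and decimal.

Apply ^ to each column (1 where bits differ):
  0000
^ 0010
------
  0010

Answer: 0010 (2)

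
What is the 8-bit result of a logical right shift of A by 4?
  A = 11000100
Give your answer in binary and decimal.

Logical shift right by 4: drop the bottom 4 bit(s), prepend 4 zero(s) on the left.
  11000100  ->  keep [1100], discard [0100], prepend 0000
= 00001100

Answer: 00001100 (12)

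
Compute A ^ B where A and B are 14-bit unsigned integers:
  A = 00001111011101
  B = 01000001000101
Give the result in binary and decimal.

Apply ^ to each column (1 where bits differ):
  00001111011101
^ 01000001000101
----------------
  01001110011000

Answer: 01001110011000 (5016)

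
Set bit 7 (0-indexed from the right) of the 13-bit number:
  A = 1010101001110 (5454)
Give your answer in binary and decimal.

Mask = 1 << 7 = 0000010000000
Bit 7 of A is 0, so OR-ing with the mask flips it to 1.
  1010101001110
| 0000010000000
---------------
  1010111001110

Answer: 1010111001110 (5582)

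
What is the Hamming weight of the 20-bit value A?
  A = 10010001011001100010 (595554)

10010001011001100010
1-bits at positions (from bit 0 = LSB): 1, 5, 6, 9, 10, 12, 16, 19
Count = 8

Answer: 8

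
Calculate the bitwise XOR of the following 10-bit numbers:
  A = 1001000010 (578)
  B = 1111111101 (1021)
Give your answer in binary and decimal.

Apply ^ to each column (1 where bits differ):
  1001000010
^ 1111111101
------------
  0110111111

Answer: 0110111111 (447)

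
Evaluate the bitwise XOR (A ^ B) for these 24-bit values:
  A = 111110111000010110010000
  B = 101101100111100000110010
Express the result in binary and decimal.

Apply ^ to each column (1 where bits differ):
  111110111000010110010000
^ 101101100111100000110010
--------------------------
  010011011111110110100010

Answer: 010011011111110110100010 (5111202)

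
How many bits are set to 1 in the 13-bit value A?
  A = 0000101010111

0000101010111
1-bits at positions (from bit 0 = LSB): 0, 1, 2, 4, 6, 8
Count = 6

Answer: 6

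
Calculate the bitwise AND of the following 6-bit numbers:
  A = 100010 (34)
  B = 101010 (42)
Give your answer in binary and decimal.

Apply & to each column (1 only where both bits are 1):
  100010
& 101010
--------
  100010

Answer: 100010 (34)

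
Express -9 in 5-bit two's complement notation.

1. Binary of +9:  01001
2. Invert bits:     10110
3. Add 1:           10111

Answer: 10111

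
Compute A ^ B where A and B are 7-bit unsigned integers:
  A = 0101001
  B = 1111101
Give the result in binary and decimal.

Apply ^ to each column (1 where bits differ):
  0101001
^ 1111101
---------
  1010100

Answer: 1010100 (84)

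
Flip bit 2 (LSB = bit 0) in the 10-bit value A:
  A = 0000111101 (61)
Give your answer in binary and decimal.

Mask = 1 << 2 = 0000000100
Bit 2 of A is 1; XOR with the mask flips it to 0.
  0000111101
^ 0000000100
------------
  0000111001

Answer: 0000111001 (57)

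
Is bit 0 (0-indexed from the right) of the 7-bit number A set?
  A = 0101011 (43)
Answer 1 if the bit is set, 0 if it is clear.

Bit 0 is the 1st from the right.
  0101011
        ^
That bit is 1.

Answer: 1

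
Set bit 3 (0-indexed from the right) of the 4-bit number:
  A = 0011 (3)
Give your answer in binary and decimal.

Mask = 1 << 3 = 1000
Bit 3 of A is 0, so OR-ing with the mask flips it to 1.
  0011
| 1000
------
  1011

Answer: 1011 (11)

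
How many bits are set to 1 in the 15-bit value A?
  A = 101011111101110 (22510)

101011111101110
1-bits at positions (from bit 0 = LSB): 1, 2, 3, 5, 6, 7, 8, 9, 10, 12, 14
Count = 11

Answer: 11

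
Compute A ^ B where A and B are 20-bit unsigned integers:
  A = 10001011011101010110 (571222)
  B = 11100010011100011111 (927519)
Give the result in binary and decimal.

Apply ^ to each column (1 where bits differ):
  10001011011101010110
^ 11100010011100011111
----------------------
  01101001000001001001

Answer: 01101001000001001001 (430153)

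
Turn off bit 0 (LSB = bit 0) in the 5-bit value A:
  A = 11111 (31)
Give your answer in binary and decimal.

Mask = ~(1 << 0) = 11110
Bit 0 of A is 1, so AND-ing with the mask clears it to 0.
  11111
& 11110
-------
  11110

Answer: 11110 (30)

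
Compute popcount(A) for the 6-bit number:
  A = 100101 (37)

100101
1-bits at positions (from bit 0 = LSB): 0, 2, 5
Count = 3

Answer: 3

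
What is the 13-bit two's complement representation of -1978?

1. Binary of +1978:  0011110111010
2. Invert bits:     1100001000101
3. Add 1:           1100001000110

Answer: 1100001000110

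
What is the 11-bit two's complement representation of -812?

1. Binary of +812:  01100101100
2. Invert bits:     10011010011
3. Add 1:           10011010100

Answer: 10011010100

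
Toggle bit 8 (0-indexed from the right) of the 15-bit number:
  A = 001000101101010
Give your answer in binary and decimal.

Mask = 1 << 8 = 000000100000000
Bit 8 of A is 1; XOR with the mask flips it to 0.
  001000101101010
^ 000000100000000
-----------------
  001000001101010

Answer: 001000001101010 (4202)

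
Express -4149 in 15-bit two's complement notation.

1. Binary of +4149:  001000000110101
2. Invert bits:     110111111001010
3. Add 1:           110111111001011

Answer: 110111111001011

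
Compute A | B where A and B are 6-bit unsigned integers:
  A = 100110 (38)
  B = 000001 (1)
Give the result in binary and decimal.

Apply | to each column (1 where either bit is 1):
  100110
| 000001
--------
  100111

Answer: 100111 (39)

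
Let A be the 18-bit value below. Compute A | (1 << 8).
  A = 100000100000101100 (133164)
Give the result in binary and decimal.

Mask = 1 << 8 = 000000000100000000
Bit 8 of A is 0, so OR-ing with the mask flips it to 1.
  100000100000101100
| 000000000100000000
--------------------
  100000100100101100

Answer: 100000100100101100 (133420)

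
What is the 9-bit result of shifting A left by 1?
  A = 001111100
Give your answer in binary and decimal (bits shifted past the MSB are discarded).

Shift left by 1: drop the top 1 bit(s), append 1 zero(s) on the right.
  001111100  ->  discard [0], keep [01111100], append 0
= 011111000

Answer: 011111000 (248)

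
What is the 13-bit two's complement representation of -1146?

1. Binary of +1146:  0010001111010
2. Invert bits:     1101110000101
3. Add 1:           1101110000110

Answer: 1101110000110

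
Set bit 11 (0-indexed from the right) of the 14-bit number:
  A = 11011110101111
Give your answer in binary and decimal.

Mask = 1 << 11 = 00100000000000
Bit 11 of A is 0, so OR-ing with the mask flips it to 1.
  11011110101111
| 00100000000000
----------------
  11111110101111

Answer: 11111110101111 (16303)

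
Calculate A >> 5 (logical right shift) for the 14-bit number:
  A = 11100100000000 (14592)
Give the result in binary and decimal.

Logical shift right by 5: drop the bottom 5 bit(s), prepend 5 zero(s) on the left.
  11100100000000  ->  keep [111001000], discard [00000], prepend 00000
= 00000111001000

Answer: 00000111001000 (456)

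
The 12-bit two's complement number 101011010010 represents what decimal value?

MSB is 1, so the value is negative. Find the magnitude:
1. Invert bits:  010100101101
2. Add 1:        010100101110  = 1326
3. Apply sign:   -1326

Answer: -1326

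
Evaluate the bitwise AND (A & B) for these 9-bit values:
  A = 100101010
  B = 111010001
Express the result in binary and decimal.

Apply & to each column (1 only where both bits are 1):
  100101010
& 111010001
-----------
  100000000

Answer: 100000000 (256)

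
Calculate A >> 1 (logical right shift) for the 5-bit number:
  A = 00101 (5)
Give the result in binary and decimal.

Logical shift right by 1: drop the bottom 1 bit(s), prepend 1 zero(s) on the left.
  00101  ->  keep [0010], discard [1], prepend 0
= 00010

Answer: 00010 (2)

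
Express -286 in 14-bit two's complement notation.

1. Binary of +286:  00000100011110
2. Invert bits:     11111011100001
3. Add 1:           11111011100010

Answer: 11111011100010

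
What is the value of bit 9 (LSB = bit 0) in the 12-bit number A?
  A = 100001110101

Bit 9 is the 10th from the right.
  100001110101
    ^
That bit is 0.

Answer: 0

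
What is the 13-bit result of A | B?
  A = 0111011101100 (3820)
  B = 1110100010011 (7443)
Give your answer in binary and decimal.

Apply | to each column (1 where either bit is 1):
  0111011101100
| 1110100010011
---------------
  1111111111111

Answer: 1111111111111 (8191)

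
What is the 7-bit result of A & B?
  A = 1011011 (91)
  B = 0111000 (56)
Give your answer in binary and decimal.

Apply & to each column (1 only where both bits are 1):
  1011011
& 0111000
---------
  0011000

Answer: 0011000 (24)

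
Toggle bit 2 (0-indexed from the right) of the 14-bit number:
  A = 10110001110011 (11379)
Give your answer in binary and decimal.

Mask = 1 << 2 = 00000000000100
Bit 2 of A is 0; XOR with the mask flips it to 1.
  10110001110011
^ 00000000000100
----------------
  10110001110111

Answer: 10110001110111 (11383)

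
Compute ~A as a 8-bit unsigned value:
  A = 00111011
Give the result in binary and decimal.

Flip each bit (0->1, 1->0):
  00111011
  11000100

Answer: 11000100 (196)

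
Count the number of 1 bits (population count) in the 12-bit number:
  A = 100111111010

100111111010
1-bits at positions (from bit 0 = LSB): 1, 3, 4, 5, 6, 7, 8, 11
Count = 8

Answer: 8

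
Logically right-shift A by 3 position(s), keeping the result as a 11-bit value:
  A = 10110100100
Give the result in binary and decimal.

Logical shift right by 3: drop the bottom 3 bit(s), prepend 3 zero(s) on the left.
  10110100100  ->  keep [10110100], discard [100], prepend 000
= 00010110100

Answer: 00010110100 (180)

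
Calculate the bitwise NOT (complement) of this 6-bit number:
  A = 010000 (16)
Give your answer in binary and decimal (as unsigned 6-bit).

Flip each bit (0->1, 1->0):
  010000
  101111

Answer: 101111 (47)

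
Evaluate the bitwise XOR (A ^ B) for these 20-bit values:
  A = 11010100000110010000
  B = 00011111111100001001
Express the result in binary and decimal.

Apply ^ to each column (1 where bits differ):
  11010100000110010000
^ 00011111111100001001
----------------------
  11001011111010011001

Answer: 11001011111010011001 (835225)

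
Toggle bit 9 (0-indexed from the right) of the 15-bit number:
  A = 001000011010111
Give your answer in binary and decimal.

Mask = 1 << 9 = 000001000000000
Bit 9 of A is 0; XOR with the mask flips it to 1.
  001000011010111
^ 000001000000000
-----------------
  001001011010111

Answer: 001001011010111 (4823)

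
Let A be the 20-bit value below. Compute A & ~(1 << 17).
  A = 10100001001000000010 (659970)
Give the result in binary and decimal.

Mask = ~(1 << 17) = 11011111111111111111
Bit 17 of A is 1, so AND-ing with the mask clears it to 0.
  10100001001000000010
& 11011111111111111111
----------------------
  10000001001000000010

Answer: 10000001001000000010 (528898)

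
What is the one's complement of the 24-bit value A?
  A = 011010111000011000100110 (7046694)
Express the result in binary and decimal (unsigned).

Flip each bit (0->1, 1->0):
  011010111000011000100110
  100101000111100111011001

Answer: 100101000111100111011001 (9730521)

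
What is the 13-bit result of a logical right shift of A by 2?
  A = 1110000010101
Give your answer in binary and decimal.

Logical shift right by 2: drop the bottom 2 bit(s), prepend 2 zero(s) on the left.
  1110000010101  ->  keep [11100000101], discard [01], prepend 00
= 0011100000101

Answer: 0011100000101 (1797)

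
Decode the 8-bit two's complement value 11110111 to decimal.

MSB is 1, so the value is negative. Find the magnitude:
1. Invert bits:  00001000
2. Add 1:        00001001  = 9
3. Apply sign:   -9

Answer: -9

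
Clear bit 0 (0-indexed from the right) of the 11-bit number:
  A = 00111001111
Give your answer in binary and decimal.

Mask = ~(1 << 0) = 11111111110
Bit 0 of A is 1, so AND-ing with the mask clears it to 0.
  00111001111
& 11111111110
-------------
  00111001110

Answer: 00111001110 (462)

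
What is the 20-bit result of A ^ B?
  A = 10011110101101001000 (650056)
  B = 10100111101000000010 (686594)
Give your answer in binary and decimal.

Apply ^ to each column (1 where bits differ):
  10011110101101001000
^ 10100111101000000010
----------------------
  00111001000101001010

Answer: 00111001000101001010 (233802)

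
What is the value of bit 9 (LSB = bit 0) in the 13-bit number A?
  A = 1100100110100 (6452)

Bit 9 is the 10th from the right.
  1100100110100
     ^
That bit is 0.

Answer: 0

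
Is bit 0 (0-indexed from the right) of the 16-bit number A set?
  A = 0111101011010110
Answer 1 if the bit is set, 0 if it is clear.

Bit 0 is the 1st from the right.
  0111101011010110
                 ^
That bit is 0.

Answer: 0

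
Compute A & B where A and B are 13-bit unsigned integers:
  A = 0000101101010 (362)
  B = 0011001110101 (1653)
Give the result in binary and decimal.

Apply & to each column (1 only where both bits are 1):
  0000101101010
& 0011001110101
---------------
  0000001100000

Answer: 0000001100000 (96)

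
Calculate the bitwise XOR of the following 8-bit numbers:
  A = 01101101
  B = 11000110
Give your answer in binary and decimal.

Apply ^ to each column (1 where bits differ):
  01101101
^ 11000110
----------
  10101011

Answer: 10101011 (171)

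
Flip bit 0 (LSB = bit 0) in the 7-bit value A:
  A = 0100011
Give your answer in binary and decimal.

Mask = 1 << 0 = 0000001
Bit 0 of A is 1; XOR with the mask flips it to 0.
  0100011
^ 0000001
---------
  0100010

Answer: 0100010 (34)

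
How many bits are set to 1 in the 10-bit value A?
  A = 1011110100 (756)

1011110100
1-bits at positions (from bit 0 = LSB): 2, 4, 5, 6, 7, 9
Count = 6

Answer: 6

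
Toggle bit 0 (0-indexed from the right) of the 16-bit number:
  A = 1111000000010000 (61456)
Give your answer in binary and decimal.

Mask = 1 << 0 = 0000000000000001
Bit 0 of A is 0; XOR with the mask flips it to 1.
  1111000000010000
^ 0000000000000001
------------------
  1111000000010001

Answer: 1111000000010001 (61457)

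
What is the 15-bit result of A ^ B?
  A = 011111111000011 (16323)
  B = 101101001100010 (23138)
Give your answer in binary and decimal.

Apply ^ to each column (1 where bits differ):
  011111111000011
^ 101101001100010
-----------------
  110010110100001

Answer: 110010110100001 (26017)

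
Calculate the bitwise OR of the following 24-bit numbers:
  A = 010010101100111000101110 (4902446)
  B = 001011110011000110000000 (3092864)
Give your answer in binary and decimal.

Apply | to each column (1 where either bit is 1):
  010010101100111000101110
| 001011110011000110000000
--------------------------
  011011111111111110101110

Answer: 011011111111111110101110 (7339950)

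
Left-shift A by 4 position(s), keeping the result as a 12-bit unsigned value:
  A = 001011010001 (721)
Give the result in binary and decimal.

Shift left by 4: drop the top 4 bit(s), append 4 zero(s) on the right.
  001011010001  ->  discard [0010], keep [11010001], append 0000
= 110100010000

Answer: 110100010000 (3344)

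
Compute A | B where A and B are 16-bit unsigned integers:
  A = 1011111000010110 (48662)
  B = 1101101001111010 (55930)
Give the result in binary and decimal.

Apply | to each column (1 where either bit is 1):
  1011111000010110
| 1101101001111010
------------------
  1111111001111110

Answer: 1111111001111110 (65150)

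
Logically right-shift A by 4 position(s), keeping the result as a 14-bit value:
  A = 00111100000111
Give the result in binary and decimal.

Logical shift right by 4: drop the bottom 4 bit(s), prepend 4 zero(s) on the left.
  00111100000111  ->  keep [0011110000], discard [0111], prepend 0000
= 00000011110000

Answer: 00000011110000 (240)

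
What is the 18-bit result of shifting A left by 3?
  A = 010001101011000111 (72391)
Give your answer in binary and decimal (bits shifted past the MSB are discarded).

Shift left by 3: drop the top 3 bit(s), append 3 zero(s) on the right.
  010001101011000111  ->  discard [010], keep [001101011000111], append 000
= 001101011000111000

Answer: 001101011000111000 (54840)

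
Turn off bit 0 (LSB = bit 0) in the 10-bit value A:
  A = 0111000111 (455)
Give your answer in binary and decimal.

Mask = ~(1 << 0) = 1111111110
Bit 0 of A is 1, so AND-ing with the mask clears it to 0.
  0111000111
& 1111111110
------------
  0111000110

Answer: 0111000110 (454)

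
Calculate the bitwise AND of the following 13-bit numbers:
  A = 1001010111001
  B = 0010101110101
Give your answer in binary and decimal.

Apply & to each column (1 only where both bits are 1):
  1001010111001
& 0010101110101
---------------
  0000000110001

Answer: 0000000110001 (49)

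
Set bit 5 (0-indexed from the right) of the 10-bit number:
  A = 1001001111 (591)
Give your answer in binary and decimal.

Mask = 1 << 5 = 0000100000
Bit 5 of A is 0, so OR-ing with the mask flips it to 1.
  1001001111
| 0000100000
------------
  1001101111

Answer: 1001101111 (623)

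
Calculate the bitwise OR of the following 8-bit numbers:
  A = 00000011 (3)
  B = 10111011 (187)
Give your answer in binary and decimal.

Apply | to each column (1 where either bit is 1):
  00000011
| 10111011
----------
  10111011

Answer: 10111011 (187)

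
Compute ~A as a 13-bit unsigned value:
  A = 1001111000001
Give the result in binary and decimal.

Flip each bit (0->1, 1->0):
  1001111000001
  0110000111110

Answer: 0110000111110 (3134)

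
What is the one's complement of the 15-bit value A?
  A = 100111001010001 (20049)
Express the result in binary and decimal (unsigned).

Flip each bit (0->1, 1->0):
  100111001010001
  011000110101110

Answer: 011000110101110 (12718)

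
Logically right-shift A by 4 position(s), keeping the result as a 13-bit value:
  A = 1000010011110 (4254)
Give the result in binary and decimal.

Logical shift right by 4: drop the bottom 4 bit(s), prepend 4 zero(s) on the left.
  1000010011110  ->  keep [100001001], discard [1110], prepend 0000
= 0000100001001

Answer: 0000100001001 (265)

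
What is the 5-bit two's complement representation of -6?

1. Binary of +6:  00110
2. Invert bits:     11001
3. Add 1:           11010

Answer: 11010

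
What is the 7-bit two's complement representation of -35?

1. Binary of +35:  0100011
2. Invert bits:     1011100
3. Add 1:           1011101

Answer: 1011101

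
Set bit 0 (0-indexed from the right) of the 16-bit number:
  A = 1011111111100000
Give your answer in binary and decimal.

Mask = 1 << 0 = 0000000000000001
Bit 0 of A is 0, so OR-ing with the mask flips it to 1.
  1011111111100000
| 0000000000000001
------------------
  1011111111100001

Answer: 1011111111100001 (49121)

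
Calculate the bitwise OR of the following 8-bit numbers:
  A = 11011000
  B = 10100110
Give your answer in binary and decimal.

Apply | to each column (1 where either bit is 1):
  11011000
| 10100110
----------
  11111110

Answer: 11111110 (254)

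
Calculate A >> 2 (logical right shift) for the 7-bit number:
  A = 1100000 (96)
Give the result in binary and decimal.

Logical shift right by 2: drop the bottom 2 bit(s), prepend 2 zero(s) on the left.
  1100000  ->  keep [11000], discard [00], prepend 00
= 0011000

Answer: 0011000 (24)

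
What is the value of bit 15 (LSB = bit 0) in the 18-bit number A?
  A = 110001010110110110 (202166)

Bit 15 is the 16th from the right.
  110001010110110110
    ^
That bit is 0.

Answer: 0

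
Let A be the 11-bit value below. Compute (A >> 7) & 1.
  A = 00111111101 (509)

Bit 7 is the 8th from the right.
  00111111101
     ^
That bit is 1.

Answer: 1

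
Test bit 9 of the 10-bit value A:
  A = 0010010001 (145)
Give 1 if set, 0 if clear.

Bit 9 is the 10th from the right.
  0010010001
  ^
That bit is 0.

Answer: 0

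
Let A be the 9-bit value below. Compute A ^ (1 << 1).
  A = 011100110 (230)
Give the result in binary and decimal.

Mask = 1 << 1 = 000000010
Bit 1 of A is 1; XOR with the mask flips it to 0.
  011100110
^ 000000010
-----------
  011100100

Answer: 011100100 (228)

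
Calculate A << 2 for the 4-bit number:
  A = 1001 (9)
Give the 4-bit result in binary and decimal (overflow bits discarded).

Shift left by 2: drop the top 2 bit(s), append 2 zero(s) on the right.
  1001  ->  discard [10], keep [01], append 00
= 0100

Answer: 0100 (4)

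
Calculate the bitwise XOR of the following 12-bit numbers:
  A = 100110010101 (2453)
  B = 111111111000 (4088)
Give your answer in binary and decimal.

Apply ^ to each column (1 where bits differ):
  100110010101
^ 111111111000
--------------
  011001101101

Answer: 011001101101 (1645)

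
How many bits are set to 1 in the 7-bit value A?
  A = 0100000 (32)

0100000
1-bits at positions (from bit 0 = LSB): 5
Count = 1

Answer: 1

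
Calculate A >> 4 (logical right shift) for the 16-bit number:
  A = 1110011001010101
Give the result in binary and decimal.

Logical shift right by 4: drop the bottom 4 bit(s), prepend 4 zero(s) on the left.
  1110011001010101  ->  keep [111001100101], discard [0101], prepend 0000
= 0000111001100101

Answer: 0000111001100101 (3685)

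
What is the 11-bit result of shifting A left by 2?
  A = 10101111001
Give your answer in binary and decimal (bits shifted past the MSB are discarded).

Shift left by 2: drop the top 2 bit(s), append 2 zero(s) on the right.
  10101111001  ->  discard [10], keep [101111001], append 00
= 10111100100

Answer: 10111100100 (1508)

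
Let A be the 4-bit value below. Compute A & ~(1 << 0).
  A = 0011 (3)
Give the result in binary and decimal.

Mask = ~(1 << 0) = 1110
Bit 0 of A is 1, so AND-ing with the mask clears it to 0.
  0011
& 1110
------
  0010

Answer: 0010 (2)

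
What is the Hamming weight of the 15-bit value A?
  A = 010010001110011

010010001110011
1-bits at positions (from bit 0 = LSB): 0, 1, 4, 5, 6, 10, 13
Count = 7

Answer: 7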